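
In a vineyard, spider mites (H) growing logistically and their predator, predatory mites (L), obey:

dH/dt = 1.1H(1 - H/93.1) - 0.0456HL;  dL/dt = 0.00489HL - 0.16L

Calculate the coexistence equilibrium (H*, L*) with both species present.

H* ≈ 32.7, L* ≈ 15.6

From dL/dt = 0 with L > 0: 0.00489H* = 0.16, so H* = 32.7.
Substitute into dH/dt = 0: 1.1(1 - 32.7/93.1) = 0.0456L*.
The bracket is 0.649, giving L* = 0.713/0.0456 = 15.6.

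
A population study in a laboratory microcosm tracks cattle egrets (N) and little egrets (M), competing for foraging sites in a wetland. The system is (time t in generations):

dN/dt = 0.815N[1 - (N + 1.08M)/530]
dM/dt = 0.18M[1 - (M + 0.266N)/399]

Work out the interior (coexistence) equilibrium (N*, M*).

Setting both brackets to zero gives the nullclines N + 1.08M = 530 and 0.266N + M = 399.
Substituting M = 399 - 0.266N into the first: N(1 - 1.08·0.266) = 530 - 1.08·399.
So N* = 99.1/0.713 = 139, and then M* = 399 - 0.266·139 = 362.

N* ≈ 139, M* ≈ 362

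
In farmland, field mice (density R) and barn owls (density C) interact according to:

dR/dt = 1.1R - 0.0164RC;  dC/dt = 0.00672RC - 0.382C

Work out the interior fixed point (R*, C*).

R* ≈ 56.8, C* ≈ 67.1

Set dC/dt = 0 with C > 0: 0.00672R - 0.382 = 0, so R* = 0.382/0.00672 = 56.8.
Set dR/dt = 0 with R > 0: 1.1 - 0.0164C = 0, so C* = 1.1/0.0164 = 67.1.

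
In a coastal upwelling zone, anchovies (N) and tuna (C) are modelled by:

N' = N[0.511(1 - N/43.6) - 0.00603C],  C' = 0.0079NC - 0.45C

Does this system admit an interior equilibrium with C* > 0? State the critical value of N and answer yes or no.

The predator equation gives dC/dt > 0 only when N > 0.45/0.0079 = 57.
Without the predator, N → K = 43.6. Since 43.6 < 57, the predator cannot invade.

Threshold N = 57; K < 57, so no, the predator goes extinct.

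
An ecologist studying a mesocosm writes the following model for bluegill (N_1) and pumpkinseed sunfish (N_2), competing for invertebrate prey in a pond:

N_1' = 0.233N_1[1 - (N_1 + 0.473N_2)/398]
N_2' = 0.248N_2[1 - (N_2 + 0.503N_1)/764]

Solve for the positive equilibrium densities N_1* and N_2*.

Setting both brackets to zero gives the nullclines N_1 + 0.473N_2 = 398 and 0.503N_1 + N_2 = 764.
Substituting N_2 = 764 - 0.503N_1 into the first: N_1(1 - 0.473·0.503) = 398 - 0.473·764.
So N_1* = 36.6/0.762 = 48.1, and then N_2* = 764 - 0.503·48.1 = 740.

N_1* ≈ 48.1, N_2* ≈ 740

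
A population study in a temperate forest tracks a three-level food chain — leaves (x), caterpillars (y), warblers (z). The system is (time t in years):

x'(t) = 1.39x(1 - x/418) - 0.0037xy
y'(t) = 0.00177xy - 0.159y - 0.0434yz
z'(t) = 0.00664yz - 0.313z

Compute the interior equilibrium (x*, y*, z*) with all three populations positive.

From dz/dt = 0: 0.00664y* = 0.313, so y* = 47.1.
From dx/dt = 0: 1.39(1 - x*/418) = 0.0037·47.1, giving x* = 418·(1 - 0.125) = 366.
From dy/dt = 0: 0.00177·366 - 0.159 = 0.0434z*, so z* = 0.488/0.0434 = 11.2.

x* ≈ 366, y* ≈ 47.1, z* ≈ 11.2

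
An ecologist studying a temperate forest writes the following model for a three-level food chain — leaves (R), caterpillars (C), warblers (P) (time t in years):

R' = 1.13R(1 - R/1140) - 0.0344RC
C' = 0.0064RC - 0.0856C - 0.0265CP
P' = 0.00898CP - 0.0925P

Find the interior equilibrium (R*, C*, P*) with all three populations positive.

From dP/dt = 0: 0.00898C* = 0.0925, so C* = 10.3.
From dR/dt = 0: 1.13(1 - R*/1140) = 0.0344·10.3, giving R* = 1140·(1 - 0.314) = 783.
From dC/dt = 0: 0.0064·783 - 0.0856 = 0.0265P*, so P* = 4.92/0.0265 = 186.

R* ≈ 783, C* ≈ 10.3, P* ≈ 186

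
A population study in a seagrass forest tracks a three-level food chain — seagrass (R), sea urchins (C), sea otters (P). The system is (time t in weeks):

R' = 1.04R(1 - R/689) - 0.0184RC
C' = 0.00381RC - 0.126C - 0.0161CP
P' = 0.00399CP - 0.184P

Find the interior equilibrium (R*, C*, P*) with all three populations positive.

R* ≈ 127, C* ≈ 46.1, P* ≈ 22.2

From dP/dt = 0: 0.00399C* = 0.184, so C* = 46.1.
From dR/dt = 0: 1.04(1 - R*/689) = 0.0184·46.1, giving R* = 689·(1 - 0.816) = 127.
From dC/dt = 0: 0.00381·127 - 0.126 = 0.0161P*, so P* = 0.357/0.0161 = 22.2.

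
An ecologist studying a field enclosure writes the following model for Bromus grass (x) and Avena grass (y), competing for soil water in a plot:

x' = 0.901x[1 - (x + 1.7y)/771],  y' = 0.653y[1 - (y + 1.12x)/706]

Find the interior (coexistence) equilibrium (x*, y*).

Setting both brackets to zero gives the nullclines x + 1.7y = 771 and 1.12x + y = 706.
Substituting y = 706 - 1.12x into the first: x(1 - 1.7·1.12) = 771 - 1.7·706.
So x* = -429/-0.904 = 475, and then y* = 706 - 1.12·475 = 174.

x* ≈ 475, y* ≈ 174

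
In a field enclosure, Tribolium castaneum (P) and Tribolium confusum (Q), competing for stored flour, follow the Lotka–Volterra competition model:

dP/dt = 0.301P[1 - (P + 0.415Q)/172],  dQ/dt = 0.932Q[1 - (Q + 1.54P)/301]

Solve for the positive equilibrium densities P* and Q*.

Setting both brackets to zero gives the nullclines P + 0.415Q = 172 and 1.54P + Q = 301.
Substituting Q = 301 - 1.54P into the first: P(1 - 0.415·1.54) = 172 - 0.415·301.
So P* = 47.1/0.361 = 130, and then Q* = 301 - 1.54·130 = 100.

P* ≈ 130, Q* ≈ 100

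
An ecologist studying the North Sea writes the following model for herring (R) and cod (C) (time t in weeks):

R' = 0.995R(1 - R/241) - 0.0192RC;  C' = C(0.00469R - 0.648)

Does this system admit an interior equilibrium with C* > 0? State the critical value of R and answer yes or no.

The predator equation gives dC/dt > 0 only when R > 0.648/0.00469 = 138.
Without the predator, R → K = 241. Since 241 > 138, the predator can invade and persist.

Threshold R = 138; K > 138, so yes, the predator persists.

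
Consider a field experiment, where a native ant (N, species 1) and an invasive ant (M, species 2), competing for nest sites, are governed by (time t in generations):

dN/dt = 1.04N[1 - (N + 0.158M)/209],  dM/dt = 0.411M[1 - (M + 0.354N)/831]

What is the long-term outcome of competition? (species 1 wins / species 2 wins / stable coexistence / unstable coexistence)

Compare the nullcline intercepts: K1/α12 = 209/0.158 = 1320 > K2 = 831; K2/α21 = 831/0.354 = 2350 > K1 = 209.
Since both inequalities hold, each species can invade when rare, so the interior equilibrium is stable.

stable coexistence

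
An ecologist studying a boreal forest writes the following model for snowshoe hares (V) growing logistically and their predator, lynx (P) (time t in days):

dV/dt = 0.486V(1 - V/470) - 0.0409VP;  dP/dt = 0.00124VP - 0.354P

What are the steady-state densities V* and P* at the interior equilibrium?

From dP/dt = 0 with P > 0: 0.00124V* = 0.354, so V* = 285.
Substitute into dV/dt = 0: 0.486(1 - 285/470) = 0.0409P*.
The bracket is 0.393, giving P* = 0.191/0.0409 = 4.66.

V* ≈ 285, P* ≈ 4.66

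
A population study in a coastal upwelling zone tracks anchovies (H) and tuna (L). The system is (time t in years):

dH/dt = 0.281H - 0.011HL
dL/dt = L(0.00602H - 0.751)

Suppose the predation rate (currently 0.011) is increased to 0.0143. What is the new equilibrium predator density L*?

At the interior fixed point, setting dH/dt = 0 with H > 0 fixes L* = (prey growth rate)/(HL coefficient) — independent of the other coefficients.
With the change, L* = 0.281/0.0143 = 19.7; it falls from 25.5.

L* ≈ 19.7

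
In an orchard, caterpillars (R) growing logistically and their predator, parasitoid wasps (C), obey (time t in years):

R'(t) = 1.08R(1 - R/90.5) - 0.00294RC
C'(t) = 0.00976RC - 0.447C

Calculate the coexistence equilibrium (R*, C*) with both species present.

From dC/dt = 0 with C > 0: 0.00976R* = 0.447, so R* = 45.8.
Substitute into dR/dt = 0: 1.08(1 - 45.8/90.5) = 0.00294C*.
The bracket is 0.494, giving C* = 0.533/0.00294 = 181.

R* ≈ 45.8, C* ≈ 181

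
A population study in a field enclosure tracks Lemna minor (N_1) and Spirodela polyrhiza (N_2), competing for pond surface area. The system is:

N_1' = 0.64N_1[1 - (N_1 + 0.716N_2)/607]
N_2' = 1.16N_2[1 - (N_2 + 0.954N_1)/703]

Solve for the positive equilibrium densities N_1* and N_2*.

Setting both brackets to zero gives the nullclines N_1 + 0.716N_2 = 607 and 0.954N_1 + N_2 = 703.
Substituting N_2 = 703 - 0.954N_1 into the first: N_1(1 - 0.716·0.954) = 607 - 0.716·703.
So N_1* = 104/0.317 = 327, and then N_2* = 703 - 0.954·327 = 391.

N_1* ≈ 327, N_2* ≈ 391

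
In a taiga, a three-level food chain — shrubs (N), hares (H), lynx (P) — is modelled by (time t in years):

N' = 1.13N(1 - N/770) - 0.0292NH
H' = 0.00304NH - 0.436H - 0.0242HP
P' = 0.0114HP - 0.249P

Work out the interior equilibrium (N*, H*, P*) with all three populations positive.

N* ≈ 335, H* ≈ 21.8, P* ≈ 24.1

From dP/dt = 0: 0.0114H* = 0.249, so H* = 21.8.
From dN/dt = 0: 1.13(1 - N*/770) = 0.0292·21.8, giving N* = 770·(1 - 0.564) = 335.
From dH/dt = 0: 0.00304·335 - 0.436 = 0.0242P*, so P* = 0.584/0.0242 = 24.1.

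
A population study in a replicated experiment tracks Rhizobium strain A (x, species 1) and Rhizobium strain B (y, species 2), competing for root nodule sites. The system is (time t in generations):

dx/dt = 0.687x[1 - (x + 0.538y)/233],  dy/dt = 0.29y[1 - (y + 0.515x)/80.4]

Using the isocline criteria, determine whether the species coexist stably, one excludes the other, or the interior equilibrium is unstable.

Compare the nullcline intercepts: K1/α12 = 233/0.538 = 433 > K2 = 80.4; K2/α21 = 80.4/0.515 = 156 < K1 = 233.
Since the inequalities point opposite ways, species 1 can invade but species 2 cannot.

species 1 excludes species 2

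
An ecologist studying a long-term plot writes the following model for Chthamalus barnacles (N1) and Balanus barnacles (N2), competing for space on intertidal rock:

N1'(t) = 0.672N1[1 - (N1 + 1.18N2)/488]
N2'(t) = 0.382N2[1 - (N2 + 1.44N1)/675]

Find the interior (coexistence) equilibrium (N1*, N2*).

N1* ≈ 441, N2* ≈ 39.6

Setting both brackets to zero gives the nullclines N1 + 1.18N2 = 488 and 1.44N1 + N2 = 675.
Substituting N2 = 675 - 1.44N1 into the first: N1(1 - 1.18·1.44) = 488 - 1.18·675.
So N1* = -308/-0.699 = 441, and then N2* = 675 - 1.44·441 = 39.6.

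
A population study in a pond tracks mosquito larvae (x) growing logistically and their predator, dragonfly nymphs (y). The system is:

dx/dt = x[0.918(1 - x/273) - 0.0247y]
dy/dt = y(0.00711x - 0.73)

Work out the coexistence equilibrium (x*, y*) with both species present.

x* ≈ 103, y* ≈ 23.2

From dy/dt = 0 with y > 0: 0.00711x* = 0.73, so x* = 103.
Substitute into dx/dt = 0: 0.918(1 - 103/273) = 0.0247y*.
The bracket is 0.624, giving y* = 0.573/0.0247 = 23.2.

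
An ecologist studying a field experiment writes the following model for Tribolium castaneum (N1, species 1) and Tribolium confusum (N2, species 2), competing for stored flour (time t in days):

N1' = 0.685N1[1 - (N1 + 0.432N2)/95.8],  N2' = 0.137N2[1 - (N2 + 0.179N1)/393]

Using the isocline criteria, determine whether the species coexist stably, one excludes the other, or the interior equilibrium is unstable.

species 2 excludes species 1

Compare the nullcline intercepts: K1/α12 = 95.8/0.432 = 222 < K2 = 393; K2/α21 = 393/0.179 = 2200 > K1 = 95.8.
Since the inequalities point opposite ways, species 2 can invade but species 1 cannot.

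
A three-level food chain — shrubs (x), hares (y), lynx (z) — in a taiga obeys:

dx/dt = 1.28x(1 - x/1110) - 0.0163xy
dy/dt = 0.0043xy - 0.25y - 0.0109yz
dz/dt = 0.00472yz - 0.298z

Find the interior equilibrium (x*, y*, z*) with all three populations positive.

From dz/dt = 0: 0.00472y* = 0.298, so y* = 63.1.
From dx/dt = 0: 1.28(1 - x*/1110) = 0.0163·63.1, giving x* = 1110·(1 - 0.804) = 218.
From dy/dt = 0: 0.0043·218 - 0.25 = 0.0109z*, so z* = 0.686/0.0109 = 62.9.

x* ≈ 218, y* ≈ 63.1, z* ≈ 62.9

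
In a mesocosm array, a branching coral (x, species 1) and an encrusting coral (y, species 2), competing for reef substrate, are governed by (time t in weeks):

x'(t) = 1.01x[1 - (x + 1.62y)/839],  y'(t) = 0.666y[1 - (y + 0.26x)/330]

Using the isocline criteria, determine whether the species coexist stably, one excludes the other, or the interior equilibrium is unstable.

stable coexistence

Compare the nullcline intercepts: K1/α12 = 839/1.62 = 518 > K2 = 330; K2/α21 = 330/0.26 = 1270 > K1 = 839.
Since both inequalities hold, each species can invade when rare, so the interior equilibrium is stable.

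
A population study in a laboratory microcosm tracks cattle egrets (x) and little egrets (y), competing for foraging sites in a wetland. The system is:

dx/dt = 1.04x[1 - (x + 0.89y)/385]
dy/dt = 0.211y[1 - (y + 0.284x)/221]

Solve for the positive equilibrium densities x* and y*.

x* ≈ 252, y* ≈ 149

Setting both brackets to zero gives the nullclines x + 0.89y = 385 and 0.284x + y = 221.
Substituting y = 221 - 0.284x into the first: x(1 - 0.89·0.284) = 385 - 0.89·221.
So x* = 188/0.747 = 252, and then y* = 221 - 0.284·252 = 149.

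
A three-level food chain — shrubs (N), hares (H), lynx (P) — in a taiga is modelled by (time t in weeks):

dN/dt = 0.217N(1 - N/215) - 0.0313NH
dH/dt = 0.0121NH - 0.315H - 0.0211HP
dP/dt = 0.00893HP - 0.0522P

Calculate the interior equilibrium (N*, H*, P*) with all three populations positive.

From dP/dt = 0: 0.00893H* = 0.0522, so H* = 5.85.
From dN/dt = 0: 0.217(1 - N*/215) = 0.0313·5.85, giving N* = 215·(1 - 0.843) = 33.7.
From dH/dt = 0: 0.0121·33.7 - 0.315 = 0.0211P*, so P* = 0.0931/0.0211 = 4.41.

N* ≈ 33.7, H* ≈ 5.85, P* ≈ 4.41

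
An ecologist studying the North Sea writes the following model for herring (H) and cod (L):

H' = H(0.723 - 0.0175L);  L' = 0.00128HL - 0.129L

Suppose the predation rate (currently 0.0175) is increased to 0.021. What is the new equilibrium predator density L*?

L* ≈ 34.4

At the interior fixed point, setting dH/dt = 0 with H > 0 fixes L* = (prey growth rate)/(HL coefficient) — independent of the other coefficients.
With the change, L* = 0.723/0.021 = 34.4; it falls from 41.3.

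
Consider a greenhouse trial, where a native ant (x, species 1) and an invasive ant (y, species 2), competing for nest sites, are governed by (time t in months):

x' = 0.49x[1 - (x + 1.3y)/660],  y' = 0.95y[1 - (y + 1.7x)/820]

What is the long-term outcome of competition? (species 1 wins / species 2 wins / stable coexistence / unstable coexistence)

unstable coexistence (outcome depends on initial conditions)

Compare the nullcline intercepts: K1/α12 = 660/1.3 = 508 < K2 = 820; K2/α21 = 820/1.7 = 482 < K1 = 660.
Since both are reversed, neither can invade when rare; the interior point is a saddle.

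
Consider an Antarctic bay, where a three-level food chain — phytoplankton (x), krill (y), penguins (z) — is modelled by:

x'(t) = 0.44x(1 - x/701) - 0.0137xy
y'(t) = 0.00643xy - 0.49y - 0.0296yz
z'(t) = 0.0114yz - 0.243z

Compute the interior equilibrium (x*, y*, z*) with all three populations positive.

x* ≈ 236, y* ≈ 21.3, z* ≈ 34.7

From dz/dt = 0: 0.0114y* = 0.243, so y* = 21.3.
From dx/dt = 0: 0.44(1 - x*/701) = 0.0137·21.3, giving x* = 701·(1 - 0.664) = 236.
From dy/dt = 0: 0.00643·236 - 0.49 = 0.0296z*, so z* = 1.03/0.0296 = 34.7.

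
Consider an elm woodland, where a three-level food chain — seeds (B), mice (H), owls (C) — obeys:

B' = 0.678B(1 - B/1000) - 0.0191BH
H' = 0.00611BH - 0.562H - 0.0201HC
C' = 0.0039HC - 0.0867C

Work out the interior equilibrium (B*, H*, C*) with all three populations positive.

From dC/dt = 0: 0.0039H* = 0.0867, so H* = 22.2.
From dB/dt = 0: 0.678(1 - B*/1000) = 0.0191·22.2, giving B* = 1000·(1 - 0.626) = 374.
From dH/dt = 0: 0.00611·374 - 0.562 = 0.0201C*, so C* = 1.72/0.0201 = 85.6.

B* ≈ 374, H* ≈ 22.2, C* ≈ 85.6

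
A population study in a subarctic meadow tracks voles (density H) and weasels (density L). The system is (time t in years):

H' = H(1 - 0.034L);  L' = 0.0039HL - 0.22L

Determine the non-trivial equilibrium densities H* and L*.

Set dL/dt = 0 with L > 0: 0.0039H - 0.22 = 0, so H* = 0.22/0.0039 = 56.4.
Set dH/dt = 0 with H > 0: 1 - 0.034L = 0, so L* = 1/0.034 = 29.4.

H* ≈ 56.4, L* ≈ 29.4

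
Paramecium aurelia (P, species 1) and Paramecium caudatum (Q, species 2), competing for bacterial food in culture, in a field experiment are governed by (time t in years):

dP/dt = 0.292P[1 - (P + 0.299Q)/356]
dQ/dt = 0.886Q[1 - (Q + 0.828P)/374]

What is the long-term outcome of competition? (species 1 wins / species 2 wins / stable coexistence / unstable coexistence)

stable coexistence

Compare the nullcline intercepts: K1/α12 = 356/0.299 = 1190 > K2 = 374; K2/α21 = 374/0.828 = 452 > K1 = 356.
Since both inequalities hold, each species can invade when rare, so the interior equilibrium is stable.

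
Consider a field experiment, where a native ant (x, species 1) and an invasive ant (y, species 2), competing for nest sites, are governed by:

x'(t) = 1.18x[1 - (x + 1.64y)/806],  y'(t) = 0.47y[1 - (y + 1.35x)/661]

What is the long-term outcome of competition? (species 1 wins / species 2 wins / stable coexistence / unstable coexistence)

unstable coexistence (outcome depends on initial conditions)

Compare the nullcline intercepts: K1/α12 = 806/1.64 = 491 < K2 = 661; K2/α21 = 661/1.35 = 490 < K1 = 806.
Since both are reversed, neither can invade when rare; the interior point is a saddle.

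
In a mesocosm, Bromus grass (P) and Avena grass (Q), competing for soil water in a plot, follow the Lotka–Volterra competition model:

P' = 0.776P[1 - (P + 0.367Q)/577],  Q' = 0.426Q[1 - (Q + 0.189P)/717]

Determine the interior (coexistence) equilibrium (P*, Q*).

P* ≈ 337, Q* ≈ 653

Setting both brackets to zero gives the nullclines P + 0.367Q = 577 and 0.189P + Q = 717.
Substituting Q = 717 - 0.189P into the first: P(1 - 0.367·0.189) = 577 - 0.367·717.
So P* = 314/0.931 = 337, and then Q* = 717 - 0.189·337 = 653.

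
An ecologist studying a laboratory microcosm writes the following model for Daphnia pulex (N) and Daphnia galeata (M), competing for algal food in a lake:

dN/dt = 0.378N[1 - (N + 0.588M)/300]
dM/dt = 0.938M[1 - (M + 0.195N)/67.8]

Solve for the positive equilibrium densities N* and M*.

Setting both brackets to zero gives the nullclines N + 0.588M = 300 and 0.195N + M = 67.8.
Substituting M = 67.8 - 0.195N into the first: N(1 - 0.588·0.195) = 300 - 0.588·67.8.
So N* = 260/0.885 = 294, and then M* = 67.8 - 0.195·294 = 10.5.

N* ≈ 294, M* ≈ 10.5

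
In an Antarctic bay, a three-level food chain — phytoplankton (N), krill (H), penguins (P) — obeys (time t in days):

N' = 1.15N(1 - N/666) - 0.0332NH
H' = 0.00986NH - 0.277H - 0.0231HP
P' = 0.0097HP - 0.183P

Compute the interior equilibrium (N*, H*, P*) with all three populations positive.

N* ≈ 303, H* ≈ 18.9, P* ≈ 117

From dP/dt = 0: 0.0097H* = 0.183, so H* = 18.9.
From dN/dt = 0: 1.15(1 - N*/666) = 0.0332·18.9, giving N* = 666·(1 - 0.545) = 303.
From dH/dt = 0: 0.00986·303 - 0.277 = 0.0231P*, so P* = 2.71/0.0231 = 117.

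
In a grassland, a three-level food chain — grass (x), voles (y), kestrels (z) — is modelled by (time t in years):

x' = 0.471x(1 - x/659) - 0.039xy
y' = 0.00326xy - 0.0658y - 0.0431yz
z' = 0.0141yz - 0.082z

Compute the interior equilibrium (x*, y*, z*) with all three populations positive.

From dz/dt = 0: 0.0141y* = 0.082, so y* = 5.82.
From dx/dt = 0: 0.471(1 - x*/659) = 0.039·5.82, giving x* = 659·(1 - 0.482) = 342.
From dy/dt = 0: 0.00326·342 - 0.0658 = 0.0431z*, so z* = 1.05/0.0431 = 24.3.

x* ≈ 342, y* ≈ 5.82, z* ≈ 24.3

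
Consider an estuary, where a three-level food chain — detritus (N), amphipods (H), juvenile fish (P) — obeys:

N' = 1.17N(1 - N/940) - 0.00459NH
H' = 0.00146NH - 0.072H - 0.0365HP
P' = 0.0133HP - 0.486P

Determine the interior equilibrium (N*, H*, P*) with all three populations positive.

N* ≈ 805, H* ≈ 36.5, P* ≈ 30.2

From dP/dt = 0: 0.0133H* = 0.486, so H* = 36.5.
From dN/dt = 0: 1.17(1 - N*/940) = 0.00459·36.5, giving N* = 940·(1 - 0.143) = 805.
From dH/dt = 0: 0.00146·805 - 0.072 = 0.0365P*, so P* = 1.1/0.0365 = 30.2.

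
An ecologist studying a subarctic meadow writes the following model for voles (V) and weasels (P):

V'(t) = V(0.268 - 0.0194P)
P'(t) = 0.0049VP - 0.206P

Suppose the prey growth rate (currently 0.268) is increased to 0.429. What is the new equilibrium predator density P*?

At the interior fixed point, setting dV/dt = 0 with V > 0 fixes P* = (prey growth rate)/(VP coefficient) — independent of the other coefficients.
With the change, P* = 0.429/0.0194 = 22.1; it rises from 13.8.

P* ≈ 22.1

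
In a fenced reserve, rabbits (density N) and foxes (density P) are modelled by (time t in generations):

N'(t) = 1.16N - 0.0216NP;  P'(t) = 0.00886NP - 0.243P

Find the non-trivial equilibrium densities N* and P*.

Set dP/dt = 0 with P > 0: 0.00886N - 0.243 = 0, so N* = 0.243/0.00886 = 27.4.
Set dN/dt = 0 with N > 0: 1.16 - 0.0216P = 0, so P* = 1.16/0.0216 = 53.7.

N* ≈ 27.4, P* ≈ 53.7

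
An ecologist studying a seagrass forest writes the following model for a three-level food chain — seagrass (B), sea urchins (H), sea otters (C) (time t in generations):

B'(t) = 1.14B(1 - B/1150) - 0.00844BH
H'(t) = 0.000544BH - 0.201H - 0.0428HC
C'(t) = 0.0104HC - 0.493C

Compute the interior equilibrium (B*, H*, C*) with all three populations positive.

B* ≈ 746, H* ≈ 47.4, C* ≈ 4.79

From dC/dt = 0: 0.0104H* = 0.493, so H* = 47.4.
From dB/dt = 0: 1.14(1 - B*/1150) = 0.00844·47.4, giving B* = 1150·(1 - 0.351) = 746.
From dH/dt = 0: 0.000544·746 - 0.201 = 0.0428C*, so C* = 0.205/0.0428 = 4.79.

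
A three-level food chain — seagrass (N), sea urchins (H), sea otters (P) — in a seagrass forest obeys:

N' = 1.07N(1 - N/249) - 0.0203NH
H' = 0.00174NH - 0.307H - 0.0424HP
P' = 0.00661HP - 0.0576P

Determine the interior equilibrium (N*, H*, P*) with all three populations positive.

From dP/dt = 0: 0.00661H* = 0.0576, so H* = 8.71.
From dN/dt = 0: 1.07(1 - N*/249) = 0.0203·8.71, giving N* = 249·(1 - 0.165) = 208.
From dH/dt = 0: 0.00174·208 - 0.307 = 0.0424P*, so P* = 0.0546/0.0424 = 1.29.

N* ≈ 208, H* ≈ 8.71, P* ≈ 1.29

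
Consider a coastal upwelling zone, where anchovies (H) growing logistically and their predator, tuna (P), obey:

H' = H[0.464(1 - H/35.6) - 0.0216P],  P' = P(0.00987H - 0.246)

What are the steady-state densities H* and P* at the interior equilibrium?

From dP/dt = 0 with P > 0: 0.00987H* = 0.246, so H* = 24.9.
Substitute into dH/dt = 0: 0.464(1 - 24.9/35.6) = 0.0216P*.
The bracket is 0.3, giving P* = 0.139/0.0216 = 6.44.

H* ≈ 24.9, P* ≈ 6.44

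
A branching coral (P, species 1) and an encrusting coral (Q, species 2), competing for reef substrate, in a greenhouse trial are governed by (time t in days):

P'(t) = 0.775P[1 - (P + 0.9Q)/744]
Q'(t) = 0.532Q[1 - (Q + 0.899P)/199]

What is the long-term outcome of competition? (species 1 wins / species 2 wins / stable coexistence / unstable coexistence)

species 1 excludes species 2

Compare the nullcline intercepts: K1/α12 = 744/0.9 = 827 > K2 = 199; K2/α21 = 199/0.899 = 221 < K1 = 744.
Since the inequalities point opposite ways, species 1 can invade but species 2 cannot.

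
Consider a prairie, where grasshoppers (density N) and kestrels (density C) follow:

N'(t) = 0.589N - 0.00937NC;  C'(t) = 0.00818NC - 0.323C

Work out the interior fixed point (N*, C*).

Set dC/dt = 0 with C > 0: 0.00818N - 0.323 = 0, so N* = 0.323/0.00818 = 39.5.
Set dN/dt = 0 with N > 0: 0.589 - 0.00937C = 0, so C* = 0.589/0.00937 = 62.9.

N* ≈ 39.5, C* ≈ 62.9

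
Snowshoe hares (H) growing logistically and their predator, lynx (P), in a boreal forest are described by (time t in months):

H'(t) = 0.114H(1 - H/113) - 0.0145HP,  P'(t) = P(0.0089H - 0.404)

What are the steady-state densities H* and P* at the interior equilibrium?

H* ≈ 45.4, P* ≈ 4.7

From dP/dt = 0 with P > 0: 0.0089H* = 0.404, so H* = 45.4.
Substitute into dH/dt = 0: 0.114(1 - 45.4/113) = 0.0145P*.
The bracket is 0.598, giving P* = 0.0682/0.0145 = 4.7.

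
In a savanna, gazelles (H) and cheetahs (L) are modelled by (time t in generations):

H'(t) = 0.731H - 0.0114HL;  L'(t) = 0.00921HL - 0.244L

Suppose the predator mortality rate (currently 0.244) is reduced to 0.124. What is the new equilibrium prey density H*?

H* ≈ 13.5

At the interior fixed point, setting dL/dt = 0 with L > 0 fixes H* = (predator death rate)/(HL coefficient) — independent of the other coefficients.
With the change, H* = 0.124/0.00921 = 13.5; it falls from 26.5.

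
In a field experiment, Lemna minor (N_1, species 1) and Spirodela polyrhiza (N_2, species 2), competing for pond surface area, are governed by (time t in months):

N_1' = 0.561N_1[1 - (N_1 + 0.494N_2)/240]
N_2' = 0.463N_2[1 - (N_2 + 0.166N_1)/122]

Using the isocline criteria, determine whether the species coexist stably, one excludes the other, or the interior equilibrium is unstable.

Compare the nullcline intercepts: K1/α12 = 240/0.494 = 486 > K2 = 122; K2/α21 = 122/0.166 = 735 > K1 = 240.
Since both inequalities hold, each species can invade when rare, so the interior equilibrium is stable.

stable coexistence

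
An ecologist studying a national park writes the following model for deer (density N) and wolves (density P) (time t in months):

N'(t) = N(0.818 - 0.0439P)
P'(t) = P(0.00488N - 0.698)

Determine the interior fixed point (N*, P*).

N* ≈ 143, P* ≈ 18.6

Set dP/dt = 0 with P > 0: 0.00488N - 0.698 = 0, so N* = 0.698/0.00488 = 143.
Set dN/dt = 0 with N > 0: 0.818 - 0.0439P = 0, so P* = 0.818/0.0439 = 18.6.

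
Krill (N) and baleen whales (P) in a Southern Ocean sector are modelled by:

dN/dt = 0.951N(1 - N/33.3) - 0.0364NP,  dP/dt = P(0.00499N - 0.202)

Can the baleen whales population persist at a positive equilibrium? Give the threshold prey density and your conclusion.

The predator equation gives dP/dt > 0 only when N > 0.202/0.00499 = 40.5.
Without the predator, N → K = 33.3. Since 33.3 < 40.5, the predator cannot invade.

Threshold N = 40.5; K < 40.5, so no, the predator goes extinct.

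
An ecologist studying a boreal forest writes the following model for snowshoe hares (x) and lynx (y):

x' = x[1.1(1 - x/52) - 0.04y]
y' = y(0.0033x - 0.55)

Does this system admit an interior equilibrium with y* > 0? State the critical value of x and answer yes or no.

Threshold x = 167; K < 167, so no, the predator goes extinct.

The predator equation gives dy/dt > 0 only when x > 0.55/0.0033 = 167.
Without the predator, x → K = 52. Since 52 < 167, the predator cannot invade.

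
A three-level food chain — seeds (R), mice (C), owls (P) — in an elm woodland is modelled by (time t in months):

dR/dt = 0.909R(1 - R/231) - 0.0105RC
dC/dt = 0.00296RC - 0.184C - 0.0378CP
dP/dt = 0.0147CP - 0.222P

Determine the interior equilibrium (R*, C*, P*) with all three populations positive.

From dP/dt = 0: 0.0147C* = 0.222, so C* = 15.1.
From dR/dt = 0: 0.909(1 - R*/231) = 0.0105·15.1, giving R* = 231·(1 - 0.174) = 191.
From dC/dt = 0: 0.00296·191 - 0.184 = 0.0378P*, so P* = 0.38/0.0378 = 10.1.

R* ≈ 191, C* ≈ 15.1, P* ≈ 10.1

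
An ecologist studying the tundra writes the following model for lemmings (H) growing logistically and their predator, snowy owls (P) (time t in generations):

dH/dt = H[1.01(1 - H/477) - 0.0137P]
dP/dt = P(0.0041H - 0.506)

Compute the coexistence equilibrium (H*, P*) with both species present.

H* ≈ 123, P* ≈ 54.6

From dP/dt = 0 with P > 0: 0.0041H* = 0.506, so H* = 123.
Substitute into dH/dt = 0: 1.01(1 - 123/477) = 0.0137P*.
The bracket is 0.741, giving P* = 0.749/0.0137 = 54.6.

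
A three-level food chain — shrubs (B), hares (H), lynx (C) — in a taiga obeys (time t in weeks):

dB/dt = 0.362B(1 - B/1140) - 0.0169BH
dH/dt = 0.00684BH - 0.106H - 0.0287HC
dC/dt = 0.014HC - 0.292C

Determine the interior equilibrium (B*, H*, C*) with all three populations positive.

From dC/dt = 0: 0.014H* = 0.292, so H* = 20.9.
From dB/dt = 0: 0.362(1 - B*/1140) = 0.0169·20.9, giving B* = 1140·(1 - 0.974) = 30.
From dH/dt = 0: 0.00684·30 - 0.106 = 0.0287C*, so C* = 0.0989/0.0287 = 3.45.

B* ≈ 30, H* ≈ 20.9, C* ≈ 3.45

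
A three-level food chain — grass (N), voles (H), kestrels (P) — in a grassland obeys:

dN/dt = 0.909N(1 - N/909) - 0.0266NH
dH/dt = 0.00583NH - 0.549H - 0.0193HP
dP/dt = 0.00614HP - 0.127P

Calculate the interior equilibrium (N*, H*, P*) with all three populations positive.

N* ≈ 359, H* ≈ 20.7, P* ≈ 79.9

From dP/dt = 0: 0.00614H* = 0.127, so H* = 20.7.
From dN/dt = 0: 0.909(1 - N*/909) = 0.0266·20.7, giving N* = 909·(1 - 0.605) = 359.
From dH/dt = 0: 0.00583·359 - 0.549 = 0.0193P*, so P* = 1.54/0.0193 = 79.9.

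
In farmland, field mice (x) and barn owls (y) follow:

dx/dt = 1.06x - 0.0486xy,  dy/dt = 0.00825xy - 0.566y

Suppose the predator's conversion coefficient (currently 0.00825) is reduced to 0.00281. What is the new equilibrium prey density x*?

At the interior fixed point, setting dy/dt = 0 with y > 0 fixes x* = (predator death rate)/(xy coefficient) — independent of the other coefficients.
With the change, x* = 0.566/0.00281 = 201; it rises from 68.6.

x* ≈ 201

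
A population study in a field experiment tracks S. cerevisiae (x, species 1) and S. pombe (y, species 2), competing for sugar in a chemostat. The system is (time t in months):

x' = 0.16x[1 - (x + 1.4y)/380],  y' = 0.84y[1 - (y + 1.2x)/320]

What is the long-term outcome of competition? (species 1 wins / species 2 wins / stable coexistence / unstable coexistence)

unstable coexistence (outcome depends on initial conditions)

Compare the nullcline intercepts: K1/α12 = 380/1.4 = 271 < K2 = 320; K2/α21 = 320/1.2 = 267 < K1 = 380.
Since both are reversed, neither can invade when rare; the interior point is a saddle.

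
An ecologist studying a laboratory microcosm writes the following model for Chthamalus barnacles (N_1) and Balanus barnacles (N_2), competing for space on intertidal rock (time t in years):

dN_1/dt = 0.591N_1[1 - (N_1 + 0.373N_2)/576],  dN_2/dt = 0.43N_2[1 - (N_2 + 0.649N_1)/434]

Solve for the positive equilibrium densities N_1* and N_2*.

N_1* ≈ 546, N_2* ≈ 79.4

Setting both brackets to zero gives the nullclines N_1 + 0.373N_2 = 576 and 0.649N_1 + N_2 = 434.
Substituting N_2 = 434 - 0.649N_1 into the first: N_1(1 - 0.373·0.649) = 576 - 0.373·434.
So N_1* = 414/0.758 = 546, and then N_2* = 434 - 0.649·546 = 79.4.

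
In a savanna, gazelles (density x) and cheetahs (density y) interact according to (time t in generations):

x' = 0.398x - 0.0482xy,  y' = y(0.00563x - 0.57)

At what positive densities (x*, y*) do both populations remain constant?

x* ≈ 101, y* ≈ 8.26

Set dy/dt = 0 with y > 0: 0.00563x - 0.57 = 0, so x* = 0.57/0.00563 = 101.
Set dx/dt = 0 with x > 0: 0.398 - 0.0482y = 0, so y* = 0.398/0.0482 = 8.26.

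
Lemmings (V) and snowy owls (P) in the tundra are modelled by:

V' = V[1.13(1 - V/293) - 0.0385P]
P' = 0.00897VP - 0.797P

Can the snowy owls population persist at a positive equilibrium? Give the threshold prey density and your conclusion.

Threshold V = 88.9; K > 88.9, so yes, the predator persists.

The predator equation gives dP/dt > 0 only when V > 0.797/0.00897 = 88.9.
Without the predator, V → K = 293. Since 293 > 88.9, the predator can invade and persist.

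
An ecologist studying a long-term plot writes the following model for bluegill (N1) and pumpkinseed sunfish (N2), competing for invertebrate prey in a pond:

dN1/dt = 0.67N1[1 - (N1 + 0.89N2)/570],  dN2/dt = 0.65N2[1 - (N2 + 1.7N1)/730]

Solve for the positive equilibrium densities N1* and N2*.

N1* ≈ 155, N2* ≈ 466

Setting both brackets to zero gives the nullclines N1 + 0.89N2 = 570 and 1.7N1 + N2 = 730.
Substituting N2 = 730 - 1.7N1 into the first: N1(1 - 0.89·1.7) = 570 - 0.89·730.
So N1* = -79.7/-0.513 = 155, and then N2* = 730 - 1.7·155 = 466.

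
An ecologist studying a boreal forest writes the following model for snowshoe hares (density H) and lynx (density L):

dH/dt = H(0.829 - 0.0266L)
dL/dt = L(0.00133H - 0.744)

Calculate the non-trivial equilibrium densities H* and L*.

H* ≈ 559, L* ≈ 31.2

Set dL/dt = 0 with L > 0: 0.00133H - 0.744 = 0, so H* = 0.744/0.00133 = 559.
Set dH/dt = 0 with H > 0: 0.829 - 0.0266L = 0, so L* = 0.829/0.0266 = 31.2.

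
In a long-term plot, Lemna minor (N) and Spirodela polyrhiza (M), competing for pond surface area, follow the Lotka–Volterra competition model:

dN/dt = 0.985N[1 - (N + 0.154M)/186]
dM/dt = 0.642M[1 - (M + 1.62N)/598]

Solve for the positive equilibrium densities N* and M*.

N* ≈ 125, M* ≈ 395

Setting both brackets to zero gives the nullclines N + 0.154M = 186 and 1.62N + M = 598.
Substituting M = 598 - 1.62N into the first: N(1 - 0.154·1.62) = 186 - 0.154·598.
So N* = 93.9/0.751 = 125, and then M* = 598 - 1.62·125 = 395.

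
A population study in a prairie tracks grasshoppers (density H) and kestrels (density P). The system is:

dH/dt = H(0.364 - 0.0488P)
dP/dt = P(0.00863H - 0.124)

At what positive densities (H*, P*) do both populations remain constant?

H* ≈ 14.4, P* ≈ 7.46

Set dP/dt = 0 with P > 0: 0.00863H - 0.124 = 0, so H* = 0.124/0.00863 = 14.4.
Set dH/dt = 0 with H > 0: 0.364 - 0.0488P = 0, so P* = 0.364/0.0488 = 7.46.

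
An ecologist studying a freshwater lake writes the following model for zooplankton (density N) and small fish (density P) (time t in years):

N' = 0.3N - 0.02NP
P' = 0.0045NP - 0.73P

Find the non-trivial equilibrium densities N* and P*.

Set dP/dt = 0 with P > 0: 0.0045N - 0.73 = 0, so N* = 0.73/0.0045 = 162.
Set dN/dt = 0 with N > 0: 0.3 - 0.02P = 0, so P* = 0.3/0.02 = 15.

N* ≈ 162, P* ≈ 15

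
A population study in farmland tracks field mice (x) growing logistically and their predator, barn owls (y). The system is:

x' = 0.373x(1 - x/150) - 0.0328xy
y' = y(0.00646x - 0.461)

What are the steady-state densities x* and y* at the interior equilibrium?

From dy/dt = 0 with y > 0: 0.00646x* = 0.461, so x* = 71.4.
Substitute into dx/dt = 0: 0.373(1 - 71.4/150) = 0.0328y*.
The bracket is 0.524, giving y* = 0.196/0.0328 = 5.96.

x* ≈ 71.4, y* ≈ 5.96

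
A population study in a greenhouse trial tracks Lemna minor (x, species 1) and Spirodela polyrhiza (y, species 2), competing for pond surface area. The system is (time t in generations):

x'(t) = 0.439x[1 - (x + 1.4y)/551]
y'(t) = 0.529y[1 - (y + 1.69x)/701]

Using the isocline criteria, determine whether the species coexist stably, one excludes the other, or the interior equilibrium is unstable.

Compare the nullcline intercepts: K1/α12 = 551/1.4 = 394 < K2 = 701; K2/α21 = 701/1.69 = 415 < K1 = 551.
Since both are reversed, neither can invade when rare; the interior point is a saddle.

unstable coexistence (outcome depends on initial conditions)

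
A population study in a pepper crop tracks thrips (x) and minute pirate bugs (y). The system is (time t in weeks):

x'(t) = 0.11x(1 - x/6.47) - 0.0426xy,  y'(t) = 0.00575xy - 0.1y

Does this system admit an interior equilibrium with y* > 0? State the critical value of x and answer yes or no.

The predator equation gives dy/dt > 0 only when x > 0.1/0.00575 = 17.4.
Without the predator, x → K = 6.47. Since 6.47 < 17.4, the predator cannot invade.

Threshold x = 17.4; K < 17.4, so no, the predator goes extinct.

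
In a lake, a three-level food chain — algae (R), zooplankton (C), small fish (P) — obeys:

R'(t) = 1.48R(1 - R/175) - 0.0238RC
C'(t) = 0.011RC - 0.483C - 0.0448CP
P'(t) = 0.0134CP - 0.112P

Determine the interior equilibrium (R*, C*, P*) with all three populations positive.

From dP/dt = 0: 0.0134C* = 0.112, so C* = 8.36.
From dR/dt = 0: 1.48(1 - R*/175) = 0.0238·8.36, giving R* = 175·(1 - 0.134) = 151.
From dC/dt = 0: 0.011·151 - 0.483 = 0.0448P*, so P* = 1.18/0.0448 = 26.4.

R* ≈ 151, C* ≈ 8.36, P* ≈ 26.4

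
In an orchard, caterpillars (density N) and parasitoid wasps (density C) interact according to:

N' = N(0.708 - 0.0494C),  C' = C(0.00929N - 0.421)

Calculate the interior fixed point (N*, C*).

N* ≈ 45.3, C* ≈ 14.3

Set dC/dt = 0 with C > 0: 0.00929N - 0.421 = 0, so N* = 0.421/0.00929 = 45.3.
Set dN/dt = 0 with N > 0: 0.708 - 0.0494C = 0, so C* = 0.708/0.0494 = 14.3.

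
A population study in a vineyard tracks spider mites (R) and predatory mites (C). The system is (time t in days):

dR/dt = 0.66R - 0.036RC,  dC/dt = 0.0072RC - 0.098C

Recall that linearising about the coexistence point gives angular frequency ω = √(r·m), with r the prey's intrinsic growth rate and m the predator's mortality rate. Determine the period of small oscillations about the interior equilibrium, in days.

Here r = 0.66 and m = 0.098, so r·m = 0.0647.
ω = √0.0647 = 0.254 per day, hence T = 2π/ω ≈ 24.7 days.

T ≈ 24.7 days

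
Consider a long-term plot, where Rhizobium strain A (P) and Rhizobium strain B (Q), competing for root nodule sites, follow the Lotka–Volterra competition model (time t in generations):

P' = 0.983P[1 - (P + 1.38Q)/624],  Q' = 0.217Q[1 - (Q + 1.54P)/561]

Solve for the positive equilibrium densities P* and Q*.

P* ≈ 133, Q* ≈ 355

Setting both brackets to zero gives the nullclines P + 1.38Q = 624 and 1.54P + Q = 561.
Substituting Q = 561 - 1.54P into the first: P(1 - 1.38·1.54) = 624 - 1.38·561.
So P* = -150/-1.13 = 133, and then Q* = 561 - 1.54·133 = 355.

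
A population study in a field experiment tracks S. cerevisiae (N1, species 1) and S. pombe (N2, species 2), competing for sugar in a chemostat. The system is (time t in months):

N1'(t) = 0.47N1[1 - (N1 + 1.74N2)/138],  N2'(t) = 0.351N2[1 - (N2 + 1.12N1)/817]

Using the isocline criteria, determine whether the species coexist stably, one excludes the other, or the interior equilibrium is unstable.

species 2 excludes species 1

Compare the nullcline intercepts: K1/α12 = 138/1.74 = 79.3 < K2 = 817; K2/α21 = 817/1.12 = 729 > K1 = 138.
Since the inequalities point opposite ways, species 2 can invade but species 1 cannot.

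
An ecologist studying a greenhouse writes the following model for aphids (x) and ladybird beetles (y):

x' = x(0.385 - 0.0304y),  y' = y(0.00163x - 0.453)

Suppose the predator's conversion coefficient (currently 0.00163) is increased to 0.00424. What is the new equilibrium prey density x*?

At the interior fixed point, setting dy/dt = 0 with y > 0 fixes x* = (predator death rate)/(xy coefficient) — independent of the other coefficients.
With the change, x* = 0.453/0.00424 = 107; it falls from 278.

x* ≈ 107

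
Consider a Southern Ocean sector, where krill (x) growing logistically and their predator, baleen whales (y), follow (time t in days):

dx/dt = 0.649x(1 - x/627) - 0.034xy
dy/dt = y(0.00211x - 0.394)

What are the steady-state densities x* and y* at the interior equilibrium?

x* ≈ 187, y* ≈ 13.4

From dy/dt = 0 with y > 0: 0.00211x* = 0.394, so x* = 187.
Substitute into dx/dt = 0: 0.649(1 - 187/627) = 0.034y*.
The bracket is 0.702, giving y* = 0.456/0.034 = 13.4.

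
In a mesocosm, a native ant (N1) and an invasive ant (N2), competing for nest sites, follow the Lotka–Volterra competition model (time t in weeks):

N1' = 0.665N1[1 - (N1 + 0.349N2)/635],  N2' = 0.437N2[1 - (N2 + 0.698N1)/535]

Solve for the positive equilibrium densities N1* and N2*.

N1* ≈ 593, N2* ≈ 121

Setting both brackets to zero gives the nullclines N1 + 0.349N2 = 635 and 0.698N1 + N2 = 535.
Substituting N2 = 535 - 0.698N1 into the first: N1(1 - 0.349·0.698) = 635 - 0.349·535.
So N1* = 448/0.756 = 593, and then N2* = 535 - 0.698·593 = 121.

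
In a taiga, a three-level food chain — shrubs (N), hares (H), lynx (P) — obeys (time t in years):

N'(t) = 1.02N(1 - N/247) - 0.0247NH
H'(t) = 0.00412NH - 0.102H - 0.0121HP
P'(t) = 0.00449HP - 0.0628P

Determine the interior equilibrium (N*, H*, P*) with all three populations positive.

N* ≈ 163, H* ≈ 14, P* ≈ 47.2

From dP/dt = 0: 0.00449H* = 0.0628, so H* = 14.
From dN/dt = 0: 1.02(1 - N*/247) = 0.0247·14, giving N* = 247·(1 - 0.339) = 163.
From dH/dt = 0: 0.00412·163 - 0.102 = 0.0121P*, so P* = 0.571/0.0121 = 47.2.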